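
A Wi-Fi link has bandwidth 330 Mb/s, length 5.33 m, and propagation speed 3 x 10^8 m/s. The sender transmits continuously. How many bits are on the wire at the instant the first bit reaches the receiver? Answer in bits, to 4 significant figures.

5.863 bits

Propagation delay = 5.33 / 300000000 = 1.77667e-08 s.
BDP = R × t_prop = 330000000 × 1.77667e-08 = 5.863 bits.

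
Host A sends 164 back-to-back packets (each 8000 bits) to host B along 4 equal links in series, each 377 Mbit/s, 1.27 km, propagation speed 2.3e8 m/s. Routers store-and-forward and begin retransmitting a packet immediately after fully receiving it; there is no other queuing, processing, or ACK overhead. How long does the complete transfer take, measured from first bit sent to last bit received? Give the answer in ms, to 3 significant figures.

3.57 ms

Per-hop transmission t_tx = L/R = 8000/377000000 = 0.0212202 ms.
Per-hop propagation t_prop = 1270/2.3e+08 = 0.00552174 ms.
Pipeline fill: first packet needs 4·t_tx to clear all hops; remaining 163 packets each add one t_tx.
Total = (4+164-1)·t_tx + 4·t_prop = 167·0.0212202 + 4·0.00552174 = 3.57 ms.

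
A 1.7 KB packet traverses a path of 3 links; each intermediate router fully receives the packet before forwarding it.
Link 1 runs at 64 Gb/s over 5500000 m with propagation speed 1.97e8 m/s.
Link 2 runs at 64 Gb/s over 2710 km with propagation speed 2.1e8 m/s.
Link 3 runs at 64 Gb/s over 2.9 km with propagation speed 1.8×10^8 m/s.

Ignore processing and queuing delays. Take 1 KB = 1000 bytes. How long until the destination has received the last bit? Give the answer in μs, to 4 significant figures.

40840 μs

L = 13600 bits.
Transmission delay per hop = L/R = 13600/64000000000 = 0.2125 μs; 3 hops → 0.6375 μs.
Propagation delays (d/s per hop): 27918.8, 12904.8, 16.1111 μs; sum = 40839.7 μs.
End-to-end = 40840 μs.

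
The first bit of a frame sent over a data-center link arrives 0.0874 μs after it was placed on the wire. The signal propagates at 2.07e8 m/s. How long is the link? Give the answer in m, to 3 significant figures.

18.1 m

d = s × t_prop = 2.07e+08 × 8.74e-08 = 18.1 m.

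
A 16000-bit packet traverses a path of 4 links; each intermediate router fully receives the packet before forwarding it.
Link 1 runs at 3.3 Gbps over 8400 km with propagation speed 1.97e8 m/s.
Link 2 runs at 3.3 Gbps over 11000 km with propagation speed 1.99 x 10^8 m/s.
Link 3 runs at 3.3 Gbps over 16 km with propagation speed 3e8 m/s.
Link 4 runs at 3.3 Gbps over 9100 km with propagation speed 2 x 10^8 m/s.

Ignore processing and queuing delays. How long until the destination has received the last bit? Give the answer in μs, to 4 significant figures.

143500 μs

Transmission delay per hop = L/R = 16000/3300000000 = 4.84848 μs; 4 hops → 19.3939 μs.
Propagation delays (d/s per hop): 42639.6, 55276.4, 53.3333, 45500 μs; sum = 143469 μs.
End-to-end = 143500 μs.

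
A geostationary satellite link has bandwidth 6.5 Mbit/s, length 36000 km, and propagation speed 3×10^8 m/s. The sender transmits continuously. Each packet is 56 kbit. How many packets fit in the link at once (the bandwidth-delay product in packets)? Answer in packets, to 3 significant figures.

Propagation delay = 36000000 / 300000000 = 0.12 s.
BDP = R × t_prop = 6500000 × 0.12 = 780000 bits.
In packets of 56000 bits: 13.9 packets.

13.9 packets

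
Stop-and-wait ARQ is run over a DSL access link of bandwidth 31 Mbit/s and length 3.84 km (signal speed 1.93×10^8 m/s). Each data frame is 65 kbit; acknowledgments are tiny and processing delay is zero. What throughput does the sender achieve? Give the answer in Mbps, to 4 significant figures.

t_tx = L/R = 65000/31000000 = 0.00209677 s.
t_prop = 3840/193000000 = 1.98964e-05 s; RTT = 3.97927e-05 s.
Cycle = t_tx + RTT = 0.00213657 s.
Throughput = L / cycle = 65000 / 0.00213657 = 30.42 Mbps.

30.42 Mbps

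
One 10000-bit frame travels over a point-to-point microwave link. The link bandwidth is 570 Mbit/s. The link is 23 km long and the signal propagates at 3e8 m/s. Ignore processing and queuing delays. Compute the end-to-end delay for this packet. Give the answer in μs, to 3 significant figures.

94.2 μs

Transmission delay = L/R = 10000 / 570000000 = 17.5439 μs.
Propagation delay = d/s = 23000 m / 300000000 m/s = 76.6667 μs.
Total = 94.2 μs.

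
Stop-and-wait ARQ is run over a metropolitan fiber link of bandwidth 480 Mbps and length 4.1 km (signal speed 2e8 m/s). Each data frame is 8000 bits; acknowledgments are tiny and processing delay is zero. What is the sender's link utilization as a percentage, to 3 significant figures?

t_tx = L/R = 8000/480000000 = 1.66667e-05 s.
t_prop = 4100/200000000 = 2.05e-05 s; RTT = 4.1e-05 s.
Cycle = t_tx + RTT = 5.76667e-05 s.
Utilization = t_tx / cycle = 1.66667e-05/5.76667e-05 = 28.9 %.

28.9 %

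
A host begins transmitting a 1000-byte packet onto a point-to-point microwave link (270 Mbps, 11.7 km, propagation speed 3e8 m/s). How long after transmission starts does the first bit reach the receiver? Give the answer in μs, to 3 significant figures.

39.0 μs

First bit experiences only propagation delay: d/s = 11700/300000000 = 39.0 μs.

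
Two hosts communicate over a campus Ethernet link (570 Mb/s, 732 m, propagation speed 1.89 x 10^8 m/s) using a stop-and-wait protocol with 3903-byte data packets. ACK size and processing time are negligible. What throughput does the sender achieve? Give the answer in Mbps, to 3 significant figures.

t_tx = L/R = 31224/570000000 = 5.47789e-05 s.
t_prop = 732/189000000 = 3.87302e-06 s; RTT = 7.74603e-06 s.
Cycle = t_tx + RTT = 6.2525e-05 s.
Throughput = L / cycle = 31224 / 6.2525e-05 = 499 Mbps.

499 Mbps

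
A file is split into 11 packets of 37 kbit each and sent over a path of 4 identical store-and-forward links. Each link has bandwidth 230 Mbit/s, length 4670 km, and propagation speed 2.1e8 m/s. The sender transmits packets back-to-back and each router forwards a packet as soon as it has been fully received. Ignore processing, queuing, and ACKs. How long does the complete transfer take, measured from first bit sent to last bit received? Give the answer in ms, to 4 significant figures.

Per-hop transmission t_tx = L/R = 37000/230000000 = 0.16087 ms.
Per-hop propagation t_prop = 4670000/210000000 = 22.2381 ms.
Pipeline fill: first packet needs 4·t_tx to clear all hops; remaining 10 packets each add one t_tx.
Total = (4+11-1)·t_tx + 4·t_prop = 14·0.16087 + 4·22.2381 = 91.20 ms.

91.20 ms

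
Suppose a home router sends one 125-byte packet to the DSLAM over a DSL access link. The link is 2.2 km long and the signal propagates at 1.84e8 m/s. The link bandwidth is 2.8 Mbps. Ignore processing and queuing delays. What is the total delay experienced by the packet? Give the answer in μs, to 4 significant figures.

369.1 μs

L = 125 × 8 = 1000 bits.
Transmission delay = L/R = 1000 / 2800000 = 357.143 μs.
Propagation delay = d/s = 2200 m / 184000000 m/s = 11.9565 μs.
Total = 369.1 μs.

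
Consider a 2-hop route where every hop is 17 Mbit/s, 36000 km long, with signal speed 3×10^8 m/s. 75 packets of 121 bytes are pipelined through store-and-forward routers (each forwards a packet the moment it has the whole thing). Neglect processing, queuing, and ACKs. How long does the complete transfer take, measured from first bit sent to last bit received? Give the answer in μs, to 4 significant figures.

244300 μs

Per-hop transmission t_tx = L/R = 968/17000000 = 56.9412 μs.
Per-hop propagation t_prop = 36000000/300000000 = 120000 μs.
Pipeline fill: first packet needs 2·t_tx to clear all hops; remaining 74 packets each add one t_tx.
Total = (2+75-1)·t_tx + 2·t_prop = 76·56.9412 + 2·120000 = 244300 μs.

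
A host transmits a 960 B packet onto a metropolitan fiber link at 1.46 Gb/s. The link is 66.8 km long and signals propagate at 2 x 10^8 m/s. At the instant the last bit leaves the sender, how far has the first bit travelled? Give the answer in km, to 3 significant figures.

1.05 km

t_tx = L/R = 7680/1460000000 = 5.26027e-06 s.
Distance = s × t_tx = 200000000 × 5.26027e-06 = 1.05 km.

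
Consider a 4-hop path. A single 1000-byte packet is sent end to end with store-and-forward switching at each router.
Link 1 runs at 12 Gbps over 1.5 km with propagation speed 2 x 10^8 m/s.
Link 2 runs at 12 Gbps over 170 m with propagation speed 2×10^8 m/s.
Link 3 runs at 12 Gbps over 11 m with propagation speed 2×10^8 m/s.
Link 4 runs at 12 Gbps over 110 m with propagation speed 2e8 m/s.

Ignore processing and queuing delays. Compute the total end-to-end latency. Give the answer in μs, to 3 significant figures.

L = 1000 × 8 = 8000 bits.
Transmission delay per hop = L/R = 8000/12000000000 = 0.666667 μs; 4 hops → 2.66667 μs.
Propagation delays (d/s per hop): 7.5, 0.85, 0.055, 0.55 μs; sum = 8.955 μs.
End-to-end = 11.6 μs.

11.6 μs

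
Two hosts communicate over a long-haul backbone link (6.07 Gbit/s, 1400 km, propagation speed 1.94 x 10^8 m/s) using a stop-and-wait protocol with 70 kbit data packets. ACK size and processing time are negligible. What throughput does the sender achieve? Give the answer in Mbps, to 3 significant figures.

4.85 Mbps

t_tx = L/R = 70000/6070000000 = 1.15321e-05 s.
t_prop = 1400000/194000000 = 0.00721649 s; RTT = 0.014433 s.
Cycle = t_tx + RTT = 0.0144445 s.
Throughput = L / cycle = 70000 / 0.0144445 = 4.85 Mbps.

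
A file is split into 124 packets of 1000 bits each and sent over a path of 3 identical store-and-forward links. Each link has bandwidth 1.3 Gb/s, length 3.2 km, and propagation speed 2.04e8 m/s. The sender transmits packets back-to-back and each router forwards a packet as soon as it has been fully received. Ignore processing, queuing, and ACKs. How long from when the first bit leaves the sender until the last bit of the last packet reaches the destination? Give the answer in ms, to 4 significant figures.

0.1440 ms

Per-hop transmission t_tx = L/R = 1000/1300000000 = 0.000769231 ms.
Per-hop propagation t_prop = 3200/204000000 = 0.0156863 ms.
Pipeline fill: first packet needs 3·t_tx to clear all hops; remaining 123 packets each add one t_tx.
Total = (3+124-1)·t_tx + 3·t_prop = 126·0.000769231 + 3·0.0156863 = 0.1440 ms.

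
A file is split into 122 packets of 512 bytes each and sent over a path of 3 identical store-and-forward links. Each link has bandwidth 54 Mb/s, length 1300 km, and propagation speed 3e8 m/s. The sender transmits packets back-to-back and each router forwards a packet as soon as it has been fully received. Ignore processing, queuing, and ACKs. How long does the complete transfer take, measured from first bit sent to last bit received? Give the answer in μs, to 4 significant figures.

Per-hop transmission t_tx = L/R = 4096/54000000 = 75.8519 μs.
Per-hop propagation t_prop = 1300000/300000000 = 4333.33 μs.
Pipeline fill: first packet needs 3·t_tx to clear all hops; remaining 121 packets each add one t_tx.
Total = (3+122-1)·t_tx + 3·t_prop = 124·75.8519 + 3·4333.33 = 22410 μs.

22410 μs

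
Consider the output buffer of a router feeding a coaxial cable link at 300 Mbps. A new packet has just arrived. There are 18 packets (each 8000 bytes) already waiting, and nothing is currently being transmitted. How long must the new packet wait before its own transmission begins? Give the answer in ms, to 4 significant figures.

Each queued packet: L/R = 64000/300000000 = 0.213333 ms.
18 queued → 3.84 ms.
Queuing delay = 3.840 ms.

3.840 ms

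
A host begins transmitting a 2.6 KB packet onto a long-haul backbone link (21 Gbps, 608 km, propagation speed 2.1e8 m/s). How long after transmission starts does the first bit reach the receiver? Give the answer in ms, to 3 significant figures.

2.90 ms

First bit experiences only propagation delay: d/s = 608000/210000000 = 2.90 ms.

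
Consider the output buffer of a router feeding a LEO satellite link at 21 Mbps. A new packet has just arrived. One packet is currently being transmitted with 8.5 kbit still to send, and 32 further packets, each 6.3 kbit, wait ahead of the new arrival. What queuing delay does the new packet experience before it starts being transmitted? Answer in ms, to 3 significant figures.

Each queued packet: L/R = 6300/21000000 = 0.3 ms.
32 queued → 9.6 ms.
Plus remaining 8500 bits of current packet: 0.404762 ms.
Queuing delay = 10.0 ms.

10.0 ms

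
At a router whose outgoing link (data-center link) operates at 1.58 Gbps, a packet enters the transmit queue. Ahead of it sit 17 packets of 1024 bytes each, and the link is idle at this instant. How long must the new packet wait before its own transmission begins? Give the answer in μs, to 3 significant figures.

Each queued packet: L/R = 8192/1580000000 = 5.18481 μs.
17 queued → 88.1418 μs.
Queuing delay = 88.1 μs.

88.1 μs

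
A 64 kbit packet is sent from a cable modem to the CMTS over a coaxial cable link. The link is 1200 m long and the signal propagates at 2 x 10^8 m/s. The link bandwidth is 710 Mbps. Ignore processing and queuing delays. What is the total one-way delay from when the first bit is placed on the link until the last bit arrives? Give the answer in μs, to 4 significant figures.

L = 64000 bits.
Transmission delay = L/R = 64000 / 710000000 = 90.1408 μs.
Propagation delay = d/s = 1200 m / 200000000 m/s = 6 μs.
Total = 96.14 μs.

96.14 μs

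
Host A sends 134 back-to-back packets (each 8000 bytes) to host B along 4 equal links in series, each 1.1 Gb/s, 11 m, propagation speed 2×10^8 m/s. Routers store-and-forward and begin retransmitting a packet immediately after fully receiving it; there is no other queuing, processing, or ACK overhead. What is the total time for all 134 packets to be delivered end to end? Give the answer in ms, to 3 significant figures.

7.97 ms

Per-hop transmission t_tx = L/R = 64000/1100000000 = 0.0581818 ms.
Per-hop propagation t_prop = 11/200000000 = 5.5e-05 ms.
Pipeline fill: first packet needs 4·t_tx to clear all hops; remaining 133 packets each add one t_tx.
Total = (4+134-1)·t_tx + 4·t_prop = 137·0.0581818 + 4·5.5e-05 = 7.97 ms.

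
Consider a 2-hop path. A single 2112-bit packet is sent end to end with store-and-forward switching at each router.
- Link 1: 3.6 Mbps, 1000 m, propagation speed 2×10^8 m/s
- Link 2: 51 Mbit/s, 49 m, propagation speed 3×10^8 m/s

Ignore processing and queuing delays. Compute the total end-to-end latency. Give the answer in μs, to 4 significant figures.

Transmission delays (L/R per hop): 586.667, 41.4118 μs; sum = 628.078 μs.
Propagation delays (d/s per hop): 5, 0.163333 μs; sum = 5.16333 μs.
End-to-end = 633.2 μs.

633.2 μs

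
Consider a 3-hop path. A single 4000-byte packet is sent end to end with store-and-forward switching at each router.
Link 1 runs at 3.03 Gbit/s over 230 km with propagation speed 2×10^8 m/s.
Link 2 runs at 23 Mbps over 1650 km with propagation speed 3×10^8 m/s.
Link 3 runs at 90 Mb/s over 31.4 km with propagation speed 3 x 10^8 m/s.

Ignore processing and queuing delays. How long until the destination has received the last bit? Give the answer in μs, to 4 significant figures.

L = 4000 × 8 = 32000 bits.
Transmission delays (L/R per hop): 10.5611, 1391.3, 355.556 μs; sum = 1757.42 μs.
Propagation delays (d/s per hop): 1150, 5500, 104.667 μs; sum = 6754.67 μs.
End-to-end = 8512 μs.

8512 μs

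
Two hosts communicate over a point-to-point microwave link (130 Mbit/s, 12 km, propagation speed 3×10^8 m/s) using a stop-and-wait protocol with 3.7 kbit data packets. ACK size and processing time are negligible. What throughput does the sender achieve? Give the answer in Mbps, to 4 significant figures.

34.11 Mbps

t_tx = L/R = 3700/130000000 = 2.84615e-05 s.
t_prop = 12000/300000000 = 4e-05 s; RTT = 8e-05 s.
Cycle = t_tx + RTT = 0.000108462 s.
Throughput = L / cycle = 3700 / 0.000108462 = 34.11 Mbps.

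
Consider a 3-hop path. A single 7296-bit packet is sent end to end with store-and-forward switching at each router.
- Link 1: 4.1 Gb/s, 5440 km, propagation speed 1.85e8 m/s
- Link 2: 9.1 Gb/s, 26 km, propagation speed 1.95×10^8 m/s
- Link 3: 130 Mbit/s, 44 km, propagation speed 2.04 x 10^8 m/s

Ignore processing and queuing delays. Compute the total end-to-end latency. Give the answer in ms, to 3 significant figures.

29.8 ms

Transmission delays (L/R per hop): 0.00177951, 0.000801758, 0.0561231 ms; sum = 0.0587043 ms.
Propagation delays (d/s per hop): 29.4054, 0.133333, 0.215686 ms; sum = 29.7544 ms.
End-to-end = 29.8 ms.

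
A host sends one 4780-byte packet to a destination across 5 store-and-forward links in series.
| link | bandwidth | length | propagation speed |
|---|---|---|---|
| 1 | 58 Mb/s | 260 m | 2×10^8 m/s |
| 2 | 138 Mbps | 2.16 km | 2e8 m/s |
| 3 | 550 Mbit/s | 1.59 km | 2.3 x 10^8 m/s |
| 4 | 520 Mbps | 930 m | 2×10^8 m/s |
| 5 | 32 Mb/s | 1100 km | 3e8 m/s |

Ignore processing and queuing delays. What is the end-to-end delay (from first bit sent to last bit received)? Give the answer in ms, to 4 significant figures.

L = 4780 × 8 = 38240 bits.
Transmission delays (L/R per hop): 0.65931, 0.277101, 0.0695273, 0.0735385, 1.195 ms; sum = 2.27448 ms.
Propagation delays (d/s per hop): 0.0013, 0.0108, 0.00691304, 0.00465, 3.66667 ms; sum = 3.69033 ms.
End-to-end = 5.965 ms.

5.965 ms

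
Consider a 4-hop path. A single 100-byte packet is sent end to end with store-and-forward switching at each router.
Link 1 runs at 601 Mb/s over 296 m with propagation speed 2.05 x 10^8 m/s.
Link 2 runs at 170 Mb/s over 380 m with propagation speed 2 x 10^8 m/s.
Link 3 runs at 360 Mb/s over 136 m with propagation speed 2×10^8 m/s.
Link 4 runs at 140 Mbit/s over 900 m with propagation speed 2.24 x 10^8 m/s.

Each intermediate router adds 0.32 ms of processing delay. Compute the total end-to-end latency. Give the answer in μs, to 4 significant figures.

982.0 μs

L = 100 × 8 = 800 bits.
Transmission delays (L/R per hop): 1.33111, 4.70588, 2.22222, 5.71429 μs; sum = 13.9735 μs.
Propagation delays (d/s per hop): 1.4439, 1.9, 0.68, 4.01786 μs; sum = 8.04176 μs.
Processing at 3 router(s): 3 × 0.32 ms = 960 μs.
End-to-end = 982.0 μs.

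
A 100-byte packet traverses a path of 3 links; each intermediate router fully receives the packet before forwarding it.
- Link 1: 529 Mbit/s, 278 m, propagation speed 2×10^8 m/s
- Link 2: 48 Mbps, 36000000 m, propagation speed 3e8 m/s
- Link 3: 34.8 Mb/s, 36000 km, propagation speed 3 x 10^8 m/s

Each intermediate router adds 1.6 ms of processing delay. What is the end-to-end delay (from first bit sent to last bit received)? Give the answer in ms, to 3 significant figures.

243 ms

L = 100 × 8 = 800 bits.
Transmission delays (L/R per hop): 0.00151229, 0.0166667, 0.0229885 ms; sum = 0.0411675 ms.
Propagation delays (d/s per hop): 0.00139, 120, 120 ms; sum = 240.001 ms.
Processing at 2 router(s): 2 × 1.6 ms = 3.2 ms.
End-to-end = 243 ms.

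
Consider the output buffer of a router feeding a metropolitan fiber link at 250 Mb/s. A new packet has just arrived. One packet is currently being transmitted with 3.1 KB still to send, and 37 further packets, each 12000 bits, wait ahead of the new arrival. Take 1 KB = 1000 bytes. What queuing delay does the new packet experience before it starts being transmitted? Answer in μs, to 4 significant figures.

1875 μs

Each queued packet: L/R = 12000/250000000 = 48 μs.
37 queued → 1776 μs.
Plus remaining 24800 bits of current packet: 99.2 μs.
Queuing delay = 1875 μs.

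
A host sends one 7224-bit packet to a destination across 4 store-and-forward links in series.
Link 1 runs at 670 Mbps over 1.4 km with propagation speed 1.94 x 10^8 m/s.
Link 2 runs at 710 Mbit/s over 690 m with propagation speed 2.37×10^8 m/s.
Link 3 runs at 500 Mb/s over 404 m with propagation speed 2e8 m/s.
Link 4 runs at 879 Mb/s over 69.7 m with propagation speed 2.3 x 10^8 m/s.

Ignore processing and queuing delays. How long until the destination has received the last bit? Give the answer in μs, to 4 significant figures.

56.07 μs

Transmission delays (L/R per hop): 10.7821, 10.1746, 14.448, 8.21843 μs; sum = 43.6232 μs.
Propagation delays (d/s per hop): 7.21649, 2.91139, 2.02, 0.303043 μs; sum = 12.4509 μs.
End-to-end = 56.07 μs.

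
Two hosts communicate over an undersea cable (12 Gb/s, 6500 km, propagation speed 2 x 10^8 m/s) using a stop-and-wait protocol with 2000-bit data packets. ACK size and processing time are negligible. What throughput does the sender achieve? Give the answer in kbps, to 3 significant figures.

t_tx = L/R = 2000/12000000000 = 1.66667e-07 s.
t_prop = 6500000/200000000 = 0.0325 s; RTT = 0.065 s.
Cycle = t_tx + RTT = 0.0650002 s.
Throughput = L / cycle = 2000 / 0.0650002 = 30.8 kbps.

30.8 kbps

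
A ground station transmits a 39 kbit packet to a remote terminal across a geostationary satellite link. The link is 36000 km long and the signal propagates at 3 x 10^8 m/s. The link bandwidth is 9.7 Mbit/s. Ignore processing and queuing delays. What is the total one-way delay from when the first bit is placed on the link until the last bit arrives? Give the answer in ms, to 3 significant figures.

124 ms

L = 39000 bits.
Transmission delay = L/R = 39000 / 9700000 = 4.02062 ms.
Propagation delay = d/s = 36000000 m / 300000000 m/s = 120 ms.
Total = 124 ms.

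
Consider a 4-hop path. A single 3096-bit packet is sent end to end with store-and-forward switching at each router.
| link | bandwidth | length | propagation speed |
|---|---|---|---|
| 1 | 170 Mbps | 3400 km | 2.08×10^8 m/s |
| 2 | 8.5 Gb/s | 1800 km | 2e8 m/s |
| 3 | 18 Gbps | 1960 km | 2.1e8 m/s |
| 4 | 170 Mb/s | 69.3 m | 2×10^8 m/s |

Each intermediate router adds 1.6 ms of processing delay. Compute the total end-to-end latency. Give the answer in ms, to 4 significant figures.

Transmission delays (L/R per hop): 0.0182118, 0.000364235, 0.000172, 0.0182118 ms; sum = 0.0369598 ms.
Propagation delays (d/s per hop): 16.3462, 9, 9.33333, 0.0003465 ms; sum = 34.6798 ms.
Processing at 3 router(s): 3 × 1.6 ms = 4.8 ms.
End-to-end = 39.52 ms.

39.52 ms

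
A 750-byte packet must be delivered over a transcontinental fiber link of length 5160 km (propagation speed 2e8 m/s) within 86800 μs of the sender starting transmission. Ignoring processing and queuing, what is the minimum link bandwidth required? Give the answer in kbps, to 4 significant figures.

L = 6000 bits.
Propagation delay = 5160000 / 200000000 = 25800 μs.
Transmission budget = 86800 − 25800 = 61000 μs.
R ≥ L / t_tx = 6000 bits / 0.061 s = 98.36 kbps.

98.36 kbps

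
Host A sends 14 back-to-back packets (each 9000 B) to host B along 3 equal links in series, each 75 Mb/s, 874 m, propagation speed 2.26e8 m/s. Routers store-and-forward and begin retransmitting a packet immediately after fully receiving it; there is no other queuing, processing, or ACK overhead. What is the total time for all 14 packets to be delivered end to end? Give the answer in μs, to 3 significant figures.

Per-hop transmission t_tx = L/R = 72000/75000000 = 960 μs.
Per-hop propagation t_prop = 874/2.26e+08 = 3.86726 μs.
Pipeline fill: first packet needs 3·t_tx to clear all hops; remaining 13 packets each add one t_tx.
Total = (3+14-1)·t_tx + 3·t_prop = 16·960 + 3·3.86726 = 15400 μs.

15400 μs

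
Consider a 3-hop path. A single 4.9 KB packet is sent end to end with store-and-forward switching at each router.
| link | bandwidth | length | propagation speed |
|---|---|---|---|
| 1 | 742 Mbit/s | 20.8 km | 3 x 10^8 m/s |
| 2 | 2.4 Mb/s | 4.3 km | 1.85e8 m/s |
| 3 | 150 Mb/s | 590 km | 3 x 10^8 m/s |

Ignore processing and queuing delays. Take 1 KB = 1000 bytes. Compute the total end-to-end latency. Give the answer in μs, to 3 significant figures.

L = 39200 bits.
Transmission delays (L/R per hop): 52.8302, 16333.3, 261.333 μs; sum = 16647.5 μs.
Propagation delays (d/s per hop): 69.3333, 23.2432, 1966.67 μs; sum = 2059.24 μs.
End-to-end = 18700 μs.

18700 μs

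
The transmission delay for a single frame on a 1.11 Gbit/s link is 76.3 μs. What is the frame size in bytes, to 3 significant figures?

L = R × t_tx = 1110000000 b/s × 7.63e-05 s = 84693 bits.
In bytes: 84693 / 8 = 10600 bytes.

10600 bytes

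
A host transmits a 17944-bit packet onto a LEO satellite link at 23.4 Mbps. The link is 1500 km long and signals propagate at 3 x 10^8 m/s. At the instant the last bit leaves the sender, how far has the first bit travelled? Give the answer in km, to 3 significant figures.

t_tx = L/R = 17944/23400000 = 0.000766838 s.
Distance = s × t_tx = 300000000 × 0.000766838 = 230 km.

230 km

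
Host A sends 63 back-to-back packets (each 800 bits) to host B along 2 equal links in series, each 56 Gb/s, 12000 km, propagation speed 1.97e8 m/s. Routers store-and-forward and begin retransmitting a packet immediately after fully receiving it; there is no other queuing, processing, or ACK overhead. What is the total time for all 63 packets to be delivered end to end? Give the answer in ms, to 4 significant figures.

121.8 ms

Per-hop transmission t_tx = L/R = 800/56000000000 = 1.42857e-05 ms.
Per-hop propagation t_prop = 12000000/197000000 = 60.9137 ms.
Pipeline fill: first packet needs 2·t_tx to clear all hops; remaining 62 packets each add one t_tx.
Total = (2+63-1)·t_tx + 2·t_prop = 64·1.42857e-05 + 2·60.9137 = 121.8 ms.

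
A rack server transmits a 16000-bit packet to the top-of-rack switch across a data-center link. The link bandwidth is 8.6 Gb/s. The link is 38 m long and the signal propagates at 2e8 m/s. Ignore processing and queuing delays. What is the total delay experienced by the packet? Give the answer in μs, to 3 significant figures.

Transmission delay = L/R = 16000 / 8600000000 = 1.86047 μs.
Propagation delay = d/s = 38 m / 200000000 m/s = 0.19 μs.
Total = 2.05 μs.

2.05 μs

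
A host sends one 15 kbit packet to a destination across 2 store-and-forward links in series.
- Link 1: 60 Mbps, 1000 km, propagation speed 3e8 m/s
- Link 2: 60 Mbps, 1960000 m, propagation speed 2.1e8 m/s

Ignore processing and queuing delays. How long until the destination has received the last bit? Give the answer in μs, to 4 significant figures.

13170 μs

L = 15000 bits.
Transmission delay per hop = L/R = 15000/60000000 = 250 μs; 2 hops → 500 μs.
Propagation delays (d/s per hop): 3333.33, 9333.33 μs; sum = 12666.7 μs.
End-to-end = 13170 μs.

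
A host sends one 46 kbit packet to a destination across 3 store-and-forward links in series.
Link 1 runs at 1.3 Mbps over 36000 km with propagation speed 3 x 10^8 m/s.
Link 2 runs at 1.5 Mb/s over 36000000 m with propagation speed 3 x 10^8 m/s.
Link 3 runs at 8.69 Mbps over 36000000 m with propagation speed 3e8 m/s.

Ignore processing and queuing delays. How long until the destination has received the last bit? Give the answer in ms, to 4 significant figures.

431.3 ms

L = 46000 bits.
Transmission delays (L/R per hop): 35.3846, 30.6667, 5.29344 ms; sum = 71.3447 ms.
Propagation delays (d/s per hop): 120, 120, 120 ms; sum = 360 ms.
End-to-end = 431.3 ms.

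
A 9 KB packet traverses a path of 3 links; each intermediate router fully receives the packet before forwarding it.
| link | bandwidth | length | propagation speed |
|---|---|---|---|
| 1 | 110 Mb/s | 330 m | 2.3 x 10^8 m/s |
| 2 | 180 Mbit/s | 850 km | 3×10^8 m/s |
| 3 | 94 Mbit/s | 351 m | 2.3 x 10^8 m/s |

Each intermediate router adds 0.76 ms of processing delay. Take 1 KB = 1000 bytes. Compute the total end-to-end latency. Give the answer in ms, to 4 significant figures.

6.177 ms

L = 72000 bits.
Transmission delays (L/R per hop): 0.654545, 0.4, 0.765957 ms; sum = 1.8205 ms.
Propagation delays (d/s per hop): 0.00143478, 2.83333, 0.00152609 ms; sum = 2.83629 ms.
Processing at 2 router(s): 2 × 0.76 ms = 1.52 ms.
End-to-end = 6.177 ms.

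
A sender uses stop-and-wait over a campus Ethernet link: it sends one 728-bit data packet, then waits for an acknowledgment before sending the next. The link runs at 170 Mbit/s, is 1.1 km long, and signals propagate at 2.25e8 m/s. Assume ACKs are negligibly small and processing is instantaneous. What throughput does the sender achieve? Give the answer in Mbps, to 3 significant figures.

t_tx = L/R = 728/170000000 = 4.28235e-06 s.
t_prop = 1100/225000000 = 4.88889e-06 s; RTT = 9.77778e-06 s.
Cycle = t_tx + RTT = 1.40601e-05 s.
Throughput = L / cycle = 728 / 1.40601e-05 = 51.8 Mbps.

51.8 Mbps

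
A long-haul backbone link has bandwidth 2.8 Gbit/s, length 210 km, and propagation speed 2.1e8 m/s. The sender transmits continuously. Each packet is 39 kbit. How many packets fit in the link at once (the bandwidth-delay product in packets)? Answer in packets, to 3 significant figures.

Propagation delay = 210000 / 210000000 = 0.001 s.
BDP = R × t_prop = 2800000000 × 0.001 = 2800000 bits.
In packets of 39000 bits: 71.8 packets.

71.8 packets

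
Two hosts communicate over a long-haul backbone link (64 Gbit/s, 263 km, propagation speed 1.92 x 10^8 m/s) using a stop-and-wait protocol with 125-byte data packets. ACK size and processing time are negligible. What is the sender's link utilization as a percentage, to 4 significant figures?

0.0005703 %

t_tx = L/R = 1000/64000000000 = 1.5625e-08 s.
t_prop = 263000/192000000 = 0.00136979 s; RTT = 0.00273958 s.
Cycle = t_tx + RTT = 0.0027396 s.
Utilization = t_tx / cycle = 1.5625e-08/0.0027396 = 0.0005703 %.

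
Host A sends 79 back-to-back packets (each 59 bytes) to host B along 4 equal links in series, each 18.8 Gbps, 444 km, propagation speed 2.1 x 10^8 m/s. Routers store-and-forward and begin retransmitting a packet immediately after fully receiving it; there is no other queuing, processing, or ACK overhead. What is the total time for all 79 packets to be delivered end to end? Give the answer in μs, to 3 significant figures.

8460 μs

Per-hop transmission t_tx = L/R = 472/18800000000 = 0.0251064 μs.
Per-hop propagation t_prop = 444000/210000000 = 2114.29 μs.
Pipeline fill: first packet needs 4·t_tx to clear all hops; remaining 78 packets each add one t_tx.
Total = (4+79-1)·t_tx + 4·t_prop = 82·0.0251064 + 4·2114.29 = 8460 μs.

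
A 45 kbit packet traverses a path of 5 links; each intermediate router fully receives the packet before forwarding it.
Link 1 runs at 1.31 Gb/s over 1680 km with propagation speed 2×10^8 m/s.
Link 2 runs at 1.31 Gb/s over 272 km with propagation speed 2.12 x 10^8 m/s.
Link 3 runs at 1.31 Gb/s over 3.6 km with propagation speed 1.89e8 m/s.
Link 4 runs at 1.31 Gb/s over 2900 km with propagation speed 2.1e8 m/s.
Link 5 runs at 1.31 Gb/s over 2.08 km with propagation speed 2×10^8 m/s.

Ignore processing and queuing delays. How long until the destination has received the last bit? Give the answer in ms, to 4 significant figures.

L = 45000 bits.
Transmission delay per hop = L/R = 45000/1310000000 = 0.0343511 ms; 5 hops → 0.171756 ms.
Propagation delays (d/s per hop): 8.4, 1.28302, 0.0190476, 13.8095, 0.0104 ms; sum = 23.522 ms.
End-to-end = 23.69 ms.

23.69 ms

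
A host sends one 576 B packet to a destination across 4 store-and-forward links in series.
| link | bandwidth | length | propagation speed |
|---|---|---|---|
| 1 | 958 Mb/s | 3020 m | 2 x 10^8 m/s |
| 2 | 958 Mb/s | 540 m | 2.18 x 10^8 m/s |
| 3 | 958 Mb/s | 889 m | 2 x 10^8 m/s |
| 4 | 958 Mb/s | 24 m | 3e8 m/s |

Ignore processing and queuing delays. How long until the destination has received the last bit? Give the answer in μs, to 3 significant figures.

L = 576 × 8 = 4608 bits.
Transmission delay per hop = L/R = 4608/958000000 = 4.81002 μs; 4 hops → 19.2401 μs.
Propagation delays (d/s per hop): 15.1, 2.47706, 4.445, 0.08 μs; sum = 22.1021 μs.
End-to-end = 41.3 μs.

41.3 μs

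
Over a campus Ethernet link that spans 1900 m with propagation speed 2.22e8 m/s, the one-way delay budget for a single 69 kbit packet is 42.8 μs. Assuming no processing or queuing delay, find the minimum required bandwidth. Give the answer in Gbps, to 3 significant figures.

2.02 Gbps

Propagation delay = 1900 / 2.22e+08 = 8.55856 μs.
Transmission budget = 42.8 − 8.55856 = 34.2414 μs.
R ≥ L / t_tx = 69000 bits / 3.42414e-05 s = 2.02 Gbps.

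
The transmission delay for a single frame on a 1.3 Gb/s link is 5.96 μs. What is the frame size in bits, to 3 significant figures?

7750 bits

L = R × t_tx = 1300000000 b/s × 5.96e-06 s = 7748 bits.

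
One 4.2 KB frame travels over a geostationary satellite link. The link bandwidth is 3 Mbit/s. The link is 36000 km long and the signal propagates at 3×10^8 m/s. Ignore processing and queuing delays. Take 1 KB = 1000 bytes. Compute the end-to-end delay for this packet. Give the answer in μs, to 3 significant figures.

L = 33600 bits.
Transmission delay = L/R = 33600 / 3000000 = 11200 μs.
Propagation delay = d/s = 36000000 m / 300000000 m/s = 120000 μs.
Total = 131000 μs.

131000 μs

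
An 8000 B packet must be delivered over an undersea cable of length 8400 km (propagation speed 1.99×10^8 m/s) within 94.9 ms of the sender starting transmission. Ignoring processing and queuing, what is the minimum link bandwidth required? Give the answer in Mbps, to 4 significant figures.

L = 64000 bits.
Propagation delay = 8400000 / 199000000 = 42.2111 ms.
Transmission budget = 94.9 − 42.2111 = 52.6889 ms.
R ≥ L / t_tx = 64000 bits / 0.0526889 s = 1.215 Mbps.

1.215 Mbps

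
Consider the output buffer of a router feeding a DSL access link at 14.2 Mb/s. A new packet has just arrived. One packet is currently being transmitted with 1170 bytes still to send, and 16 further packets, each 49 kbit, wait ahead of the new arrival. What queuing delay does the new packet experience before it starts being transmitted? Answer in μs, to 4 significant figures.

Each queued packet: L/R = 49000/14200000 = 3450.7 μs.
16 queued → 55211.3 μs.
Plus remaining 9360 bits of current packet: 659.155 μs.
Queuing delay = 55870 μs.

55870 μs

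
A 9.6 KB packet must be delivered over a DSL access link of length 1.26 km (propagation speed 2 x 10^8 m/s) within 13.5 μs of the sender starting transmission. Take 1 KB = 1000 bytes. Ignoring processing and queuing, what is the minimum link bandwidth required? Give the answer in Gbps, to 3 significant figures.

10.7 Gbps

L = 76800 bits.
Propagation delay = 1260 / 200000000 = 6.3 μs.
Transmission budget = 13.5 − 6.3 = 7.2 μs.
R ≥ L / t_tx = 76800 bits / 7.2e-06 s = 10.7 Gbps.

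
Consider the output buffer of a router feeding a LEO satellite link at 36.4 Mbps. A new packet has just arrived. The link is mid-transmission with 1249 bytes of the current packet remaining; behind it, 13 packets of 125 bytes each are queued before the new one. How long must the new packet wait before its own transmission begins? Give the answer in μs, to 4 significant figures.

631.6 μs

Each queued packet: L/R = 1000/36400000 = 27.4725 μs.
13 queued → 357.143 μs.
Plus remaining 9992 bits of current packet: 274.505 μs.
Queuing delay = 631.6 μs.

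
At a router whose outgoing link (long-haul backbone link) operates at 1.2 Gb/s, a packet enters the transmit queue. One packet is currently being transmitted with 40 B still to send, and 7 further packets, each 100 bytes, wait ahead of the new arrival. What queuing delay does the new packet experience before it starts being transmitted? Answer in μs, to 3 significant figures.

Each queued packet: L/R = 800/1200000000 = 0.666667 μs.
7 queued → 4.66667 μs.
Plus remaining 320 bits of current packet: 0.266667 μs.
Queuing delay = 4.93 μs.

4.93 μs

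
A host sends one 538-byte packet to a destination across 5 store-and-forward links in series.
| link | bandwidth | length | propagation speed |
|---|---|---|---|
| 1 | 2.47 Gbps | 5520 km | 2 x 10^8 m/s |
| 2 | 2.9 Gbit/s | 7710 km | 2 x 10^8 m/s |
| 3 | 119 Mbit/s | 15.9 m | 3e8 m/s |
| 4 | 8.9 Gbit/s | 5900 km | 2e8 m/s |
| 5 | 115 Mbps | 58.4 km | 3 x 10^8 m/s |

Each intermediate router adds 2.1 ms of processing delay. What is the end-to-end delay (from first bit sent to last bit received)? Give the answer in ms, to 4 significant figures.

L = 538 × 8 = 4304 bits.
Transmission delays (L/R per hop): 0.00174251, 0.00148414, 0.0361681, 0.000483596, 0.0374261 ms; sum = 0.0773044 ms.
Propagation delays (d/s per hop): 27.6, 38.55, 5.3e-05, 29.5, 0.194667 ms; sum = 95.8447 ms.
Processing at 4 router(s): 4 × 2.1 ms = 8.4 ms.
End-to-end = 104.3 ms.

104.3 ms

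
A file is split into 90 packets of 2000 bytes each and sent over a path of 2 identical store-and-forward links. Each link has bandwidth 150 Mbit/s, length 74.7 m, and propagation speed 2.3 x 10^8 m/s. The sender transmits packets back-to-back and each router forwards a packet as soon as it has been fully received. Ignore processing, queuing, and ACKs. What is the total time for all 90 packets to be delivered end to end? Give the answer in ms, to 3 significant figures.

Per-hop transmission t_tx = L/R = 16000/150000000 = 0.106667 ms.
Per-hop propagation t_prop = 74.7/2.3e+08 = 0.000324783 ms.
Pipeline fill: first packet needs 2·t_tx to clear all hops; remaining 89 packets each add one t_tx.
Total = (2+90-1)·t_tx + 2·t_prop = 91·0.106667 + 2·0.000324783 = 9.71 ms.

9.71 ms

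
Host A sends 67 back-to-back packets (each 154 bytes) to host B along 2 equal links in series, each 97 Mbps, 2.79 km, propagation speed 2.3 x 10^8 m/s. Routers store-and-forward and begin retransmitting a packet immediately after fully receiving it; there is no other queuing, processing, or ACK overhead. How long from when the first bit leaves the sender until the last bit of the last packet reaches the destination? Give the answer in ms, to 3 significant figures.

Per-hop transmission t_tx = L/R = 1232/97000000 = 0.012701 ms.
Per-hop propagation t_prop = 2790/2.3e+08 = 0.0121304 ms.
Pipeline fill: first packet needs 2·t_tx to clear all hops; remaining 66 packets each add one t_tx.
Total = (2+67-1)·t_tx + 2·t_prop = 68·0.012701 + 2·0.0121304 = 0.888 ms.

0.888 ms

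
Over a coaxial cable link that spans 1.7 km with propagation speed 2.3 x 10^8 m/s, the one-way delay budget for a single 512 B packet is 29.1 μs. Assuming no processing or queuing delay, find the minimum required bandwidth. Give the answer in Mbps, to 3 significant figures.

189 Mbps

L = 4096 bits.
Propagation delay = 1700 / 2.3e+08 = 7.3913 μs.
Transmission budget = 29.1 − 7.3913 = 21.7087 μs.
R ≥ L / t_tx = 4096 bits / 2.17087e-05 s = 189 Mbps.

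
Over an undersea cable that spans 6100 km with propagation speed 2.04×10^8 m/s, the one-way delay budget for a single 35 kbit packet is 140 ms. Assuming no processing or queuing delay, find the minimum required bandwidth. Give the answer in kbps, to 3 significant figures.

318 kbps

Propagation delay = 6100000 / 204000000 = 29.902 ms.
Transmission budget = 140 − 29.902 = 110.098 ms.
R ≥ L / t_tx = 35000 bits / 0.110098 s = 318 kbps.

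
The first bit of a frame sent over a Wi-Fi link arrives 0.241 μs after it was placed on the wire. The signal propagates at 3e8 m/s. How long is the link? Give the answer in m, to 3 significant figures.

d = s × t_prop = 300000000 × 2.41e-07 = 72.3 m.

72.3 m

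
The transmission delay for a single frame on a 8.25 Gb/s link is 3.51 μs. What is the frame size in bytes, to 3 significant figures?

L = R × t_tx = 8250000000 b/s × 3.51e-06 s = 28957.5 bits.
In bytes: 28957.5 / 8 = 3620 bytes.

3620 bytes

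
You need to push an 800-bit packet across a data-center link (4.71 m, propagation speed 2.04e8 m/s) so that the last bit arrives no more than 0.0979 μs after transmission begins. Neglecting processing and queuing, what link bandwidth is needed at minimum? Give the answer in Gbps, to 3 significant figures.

10.7 Gbps

Propagation delay = 4.71 / 204000000 = 0.0230882 μs.
Transmission budget = 0.0979 − 0.0230882 = 0.0748118 μs.
R ≥ L / t_tx = 800 bits / 7.48118e-08 s = 10.7 Gbps.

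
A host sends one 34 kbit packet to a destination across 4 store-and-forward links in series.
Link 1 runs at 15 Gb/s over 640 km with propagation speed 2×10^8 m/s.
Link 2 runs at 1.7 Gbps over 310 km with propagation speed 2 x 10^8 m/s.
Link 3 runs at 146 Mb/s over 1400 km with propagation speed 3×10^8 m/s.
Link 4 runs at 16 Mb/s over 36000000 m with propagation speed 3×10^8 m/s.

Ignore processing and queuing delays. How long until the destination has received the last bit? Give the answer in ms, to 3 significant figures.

132 ms

L = 34000 bits.
Transmission delays (L/R per hop): 0.00226667, 0.02, 0.232877, 2.125 ms; sum = 2.38014 ms.
Propagation delays (d/s per hop): 3.2, 1.55, 4.66667, 120 ms; sum = 129.417 ms.
End-to-end = 132 ms.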